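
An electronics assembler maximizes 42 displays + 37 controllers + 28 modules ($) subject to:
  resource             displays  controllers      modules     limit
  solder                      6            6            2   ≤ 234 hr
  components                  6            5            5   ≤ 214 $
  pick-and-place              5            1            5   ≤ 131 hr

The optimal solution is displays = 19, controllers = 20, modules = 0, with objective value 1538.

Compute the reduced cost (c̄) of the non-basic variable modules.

-1

At the optimum: solder uses 234 of 234 (binding); components uses 214 of 214 (binding); pick-and-place uses 115 of 131 (slack = 16).
Since pick-and-place is not tight, its dual is 0.
From A_Bᵀ y = c: 6·y_solder + 6·y_components = 42; 6·y_solder + 5·y_components = 37.
Solving: y_solder = 2, y_components = 5.
Reduced cost of modules: c₃ − yᵀa₃ = 28 − (2·2 + 5·5) = 28 − 29 = -1.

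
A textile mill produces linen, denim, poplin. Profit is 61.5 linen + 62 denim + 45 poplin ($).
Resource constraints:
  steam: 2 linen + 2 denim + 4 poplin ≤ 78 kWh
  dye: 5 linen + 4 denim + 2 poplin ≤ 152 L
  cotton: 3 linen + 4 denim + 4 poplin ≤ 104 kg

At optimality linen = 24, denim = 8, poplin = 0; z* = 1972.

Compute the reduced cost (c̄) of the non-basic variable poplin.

Binding: dye and cotton. Non-binding: steam (14 unused).
Since steam is not tight, its dual is 0.
Dual feasibility on the basic columns requires 5·y_dye + 3·y_cotton = 61.5, 4·y_dye + 4·y_cotton = 62.
This yields shadow prices y_dye = 7.5, y_cotton = 8.
Reduced cost of poplin: c₃ − yᵀa₃ = 45 − (7.5·2 + 8·4) = 45 − 47 = -2.

-2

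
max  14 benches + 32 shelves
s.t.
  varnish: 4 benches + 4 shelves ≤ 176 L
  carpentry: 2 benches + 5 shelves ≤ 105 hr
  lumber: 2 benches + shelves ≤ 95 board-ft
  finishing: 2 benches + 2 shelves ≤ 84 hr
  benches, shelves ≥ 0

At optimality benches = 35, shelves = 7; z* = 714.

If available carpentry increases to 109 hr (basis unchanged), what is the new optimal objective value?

Binding: carpentry and finishing. Non-binding: varnish (8 unused), lumber (18 unused).
Since varnish, lumber are not tight, their duals are 0.
The binding rows give the dual system: 2·y_carpentry + 2·y_finishing = 14 and 5·y_carpentry + 2·y_finishing = 32.
→ y_carpentry = 6 and y_finishing = 1.
Δz = y_carpentry·Δb = 6 × (4) = 24, so new z* = 714 + 24 = 738.

738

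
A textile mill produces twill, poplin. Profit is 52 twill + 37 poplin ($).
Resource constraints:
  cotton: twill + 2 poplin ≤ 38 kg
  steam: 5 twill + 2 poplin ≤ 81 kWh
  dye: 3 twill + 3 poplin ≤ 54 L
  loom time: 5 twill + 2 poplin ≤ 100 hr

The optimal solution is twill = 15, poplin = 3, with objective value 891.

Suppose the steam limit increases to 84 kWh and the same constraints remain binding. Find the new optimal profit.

Check each constraint at x*: cotton 21/38 (slack 17); steam 81/81 (tight); dye 54/54 (tight); loom time 81/100 (slack 19).
By complementary slackness, y = 0 for the non-binding constraints.
The binding rows give the dual system: 5·y_steam + 3·y_dye = 52 and 2·y_steam + 3·y_dye = 37.
This yields shadow prices y_steam = 5, y_dye = 9.
Δz = y_steam·Δb = 5 × (3) = 15, so new z* = 891 + 15 = 906.

906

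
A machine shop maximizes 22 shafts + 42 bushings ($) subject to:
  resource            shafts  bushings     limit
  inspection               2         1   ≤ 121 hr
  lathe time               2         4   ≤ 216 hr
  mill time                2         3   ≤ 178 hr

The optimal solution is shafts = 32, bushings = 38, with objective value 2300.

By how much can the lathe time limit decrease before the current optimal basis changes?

9.5

Binding constraints: lathe time, mill time. The basis is B = [[2,4],[2,3]] with det -2.
Per unit decrease in lathe time, x* moves by d = (1.5, -1).
The basis stays optimal until inspection becomes binding; allowable decrease = 9.5 hr.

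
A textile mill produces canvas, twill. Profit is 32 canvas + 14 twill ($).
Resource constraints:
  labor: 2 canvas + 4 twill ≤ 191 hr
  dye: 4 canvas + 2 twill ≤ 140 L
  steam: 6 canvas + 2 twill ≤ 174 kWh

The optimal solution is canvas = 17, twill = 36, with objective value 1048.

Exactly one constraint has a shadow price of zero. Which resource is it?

labor: 178/191 (slack 13)
dye: 140/140 (binding)
steam: 174/174 (binding)
By complementary slackness, a constraint with positive slack has shadow price 0 → labor.

labor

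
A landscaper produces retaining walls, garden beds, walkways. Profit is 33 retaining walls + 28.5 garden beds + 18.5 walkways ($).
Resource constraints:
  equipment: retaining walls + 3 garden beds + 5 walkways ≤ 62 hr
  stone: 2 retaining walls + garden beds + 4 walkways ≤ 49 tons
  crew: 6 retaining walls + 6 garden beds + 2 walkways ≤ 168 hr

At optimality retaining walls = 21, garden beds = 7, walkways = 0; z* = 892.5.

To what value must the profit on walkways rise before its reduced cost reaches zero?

Binding: stone and crew. Non-binding: equipment (20 unused).
Since equipment is not tight, its dual is 0.
From A_Bᵀ y = c: 2·y_stone + 6·y_crew = 33; 1·y_stone + 6·y_crew = 28.5.
→ y_stone = 4.5 and y_crew = 4.
walkways enters the basis when its profit ≥ yᵀa₃ = 4.5·4 + 4·2 = 26.

26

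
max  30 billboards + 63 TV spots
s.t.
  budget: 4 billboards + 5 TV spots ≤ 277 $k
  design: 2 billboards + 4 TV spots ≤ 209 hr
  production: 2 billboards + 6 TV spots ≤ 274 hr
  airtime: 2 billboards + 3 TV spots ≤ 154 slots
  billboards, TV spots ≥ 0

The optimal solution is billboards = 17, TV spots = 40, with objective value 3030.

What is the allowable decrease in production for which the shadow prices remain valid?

Binding constraints: production, airtime. The basis is B = [[2,6],[2,3]] with det -6.
Per unit decrease in production, x* moves by d = (0.5, -0.3333).
The basis stays optimal until budget becomes binding; allowable decrease = 27 hr.

27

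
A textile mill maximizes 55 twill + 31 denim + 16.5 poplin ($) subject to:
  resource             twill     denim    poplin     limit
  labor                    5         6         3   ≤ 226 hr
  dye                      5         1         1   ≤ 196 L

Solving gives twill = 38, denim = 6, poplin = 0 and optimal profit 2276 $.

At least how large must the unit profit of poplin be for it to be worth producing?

19

At the optimum: labor uses 226 of 226 (binding); dye uses 196 of 196 (binding).
The binding rows give the dual system: 5·y_labor + 5·y_dye = 55 and 6·y_labor + 1·y_dye = 31.
→ y_labor = 4 and y_dye = 7.
poplin enters the basis when its profit ≥ yᵀa₃ = 4·3 + 7·1 = 19.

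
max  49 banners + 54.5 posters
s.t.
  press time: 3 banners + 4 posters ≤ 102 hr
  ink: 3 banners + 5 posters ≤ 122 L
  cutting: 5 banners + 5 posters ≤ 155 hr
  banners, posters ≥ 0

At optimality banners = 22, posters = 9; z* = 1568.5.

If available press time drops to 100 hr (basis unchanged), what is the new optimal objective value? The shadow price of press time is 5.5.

Δb = -2, so new z* = 1568.5 + (5.5)·(-2) = 1568.5 − 11 = 1557.5.

1557.5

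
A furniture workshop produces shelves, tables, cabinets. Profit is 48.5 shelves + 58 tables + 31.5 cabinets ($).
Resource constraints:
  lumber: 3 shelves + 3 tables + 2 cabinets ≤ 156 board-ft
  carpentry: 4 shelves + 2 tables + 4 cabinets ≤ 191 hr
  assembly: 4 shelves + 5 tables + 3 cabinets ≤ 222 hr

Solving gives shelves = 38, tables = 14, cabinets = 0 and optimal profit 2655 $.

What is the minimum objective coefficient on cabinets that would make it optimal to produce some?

35.5

Binding: lumber and assembly. Non-binding: carpentry (11 unused).
Since carpentry is not tight, its dual is 0.
Dual feasibility on the basic columns requires 3·y_lumber + 4·y_assembly = 48.5, 3·y_lumber + 5·y_assembly = 58.
Solving: y_lumber = 3.5, y_assembly = 9.5.
cabinets enters the basis when its profit ≥ yᵀa₃ = 3.5·2 + 9.5·3 = 35.5.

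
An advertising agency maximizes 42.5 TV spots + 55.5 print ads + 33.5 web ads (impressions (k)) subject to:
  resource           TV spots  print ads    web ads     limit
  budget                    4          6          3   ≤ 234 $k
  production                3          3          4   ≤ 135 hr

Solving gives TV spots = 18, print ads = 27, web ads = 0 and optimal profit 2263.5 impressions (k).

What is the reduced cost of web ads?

-8

Both budget and production are binding at x*.
From A_Bᵀ y = c: 4·y_budget + 3·y_production = 42.5; 6·y_budget + 3·y_production = 55.5.
→ y_budget = 6.5 and y_production = 5.5.
Reduced cost of web ads: c₃ − yᵀa₃ = 33.5 − (6.5·3 + 5.5·4) = 33.5 − 41.5 = -8.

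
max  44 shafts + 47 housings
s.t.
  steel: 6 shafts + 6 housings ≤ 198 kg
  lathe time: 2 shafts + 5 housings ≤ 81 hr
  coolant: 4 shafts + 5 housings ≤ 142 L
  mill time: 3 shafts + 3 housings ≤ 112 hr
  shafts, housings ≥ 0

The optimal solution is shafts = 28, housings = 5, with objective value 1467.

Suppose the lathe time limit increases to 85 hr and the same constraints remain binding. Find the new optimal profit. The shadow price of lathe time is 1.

1471

Δb = 4, so new z* = 1467 + (1)·(4) = 1467 + 4 = 1471.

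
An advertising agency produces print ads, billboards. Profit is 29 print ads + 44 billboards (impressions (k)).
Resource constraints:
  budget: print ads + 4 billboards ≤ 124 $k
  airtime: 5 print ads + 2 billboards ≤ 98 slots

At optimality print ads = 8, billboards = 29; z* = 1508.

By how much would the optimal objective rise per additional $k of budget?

9

At the optimum: budget uses 124 of 124 (binding); airtime uses 98 of 98 (binding).
The binding rows give the dual system: 1·y_budget + 5·y_airtime = 29 and 4·y_budget + 2·y_airtime = 44.
This yields shadow prices y_budget = 9, y_airtime = 4.
Shadow price of budget = 9.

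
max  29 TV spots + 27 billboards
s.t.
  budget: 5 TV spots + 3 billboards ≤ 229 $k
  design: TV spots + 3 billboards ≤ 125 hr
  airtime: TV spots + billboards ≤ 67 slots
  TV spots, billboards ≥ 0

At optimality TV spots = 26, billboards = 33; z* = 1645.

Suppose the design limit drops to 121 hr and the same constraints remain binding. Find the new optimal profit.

1629

Binding: budget and design. Non-binding: airtime (8 unused).
Since airtime is not tight, its dual is 0.
Dual feasibility on the basic columns requires 5·y_budget + 1·y_design = 29, 3·y_budget + 3·y_design = 27.
Solving: y_budget = 5, y_design = 4.
Δz = y_design·Δb = 4 × (-4) = -16, so new z* = 1645 − 16 = 1629.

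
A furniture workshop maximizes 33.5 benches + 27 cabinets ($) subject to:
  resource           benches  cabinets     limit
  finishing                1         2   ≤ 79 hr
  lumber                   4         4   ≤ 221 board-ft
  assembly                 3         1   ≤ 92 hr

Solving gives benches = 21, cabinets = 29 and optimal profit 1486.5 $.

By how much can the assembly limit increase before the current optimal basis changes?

26.25

Binding constraints: finishing, assembly. The basis is B = [[1,2],[3,1]] with det -5.
Per unit increase in assembly, x* moves by d = (0.4, -0.2).
The basis stays optimal until lumber becomes binding; allowable increase = 26.25 hr.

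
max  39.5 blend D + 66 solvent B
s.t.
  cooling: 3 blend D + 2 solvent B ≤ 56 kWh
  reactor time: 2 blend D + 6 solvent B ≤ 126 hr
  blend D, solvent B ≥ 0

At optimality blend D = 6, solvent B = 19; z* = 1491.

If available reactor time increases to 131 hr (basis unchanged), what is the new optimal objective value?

Check each constraint at x*: cooling 56/56 (tight); reactor time 126/126 (tight).
From A_Bᵀ y = c: 3·y_cooling + 2·y_reactor time = 39.5; 2·y_cooling + 6·y_reactor time = 66.
This yields shadow prices y_cooling = 7.5, y_reactor time = 8.5.
Δz = y_reactor time·Δb = 8.5 × (5) = 42.5, so new z* = 1491 + 42.5 = 1533.5.

1533.5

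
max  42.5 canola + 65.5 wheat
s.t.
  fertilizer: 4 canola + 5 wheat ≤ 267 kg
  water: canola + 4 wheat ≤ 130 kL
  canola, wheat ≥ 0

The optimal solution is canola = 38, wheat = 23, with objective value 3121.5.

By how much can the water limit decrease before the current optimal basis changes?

63.25

Binding constraints: fertilizer, water. The basis is B = [[4,5],[1,4]] with det 11.
Per unit decrease in water, x* moves by d = (0.4545, -0.3636).
The basis stays optimal until wheat reaches 0; allowable decrease = 63.25 kL.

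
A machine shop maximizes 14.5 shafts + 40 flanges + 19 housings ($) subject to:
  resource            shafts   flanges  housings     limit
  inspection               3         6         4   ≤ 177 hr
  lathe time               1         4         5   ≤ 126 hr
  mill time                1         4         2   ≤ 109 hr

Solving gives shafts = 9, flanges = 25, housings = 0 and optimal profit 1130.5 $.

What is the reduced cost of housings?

-4

At the optimum: inspection uses 177 of 177 (binding); lathe time uses 109 of 126 (slack = 17); mill time uses 109 of 109 (binding).
By complementary slackness, y = 0 for the non-binding constraint.
From A_Bᵀ y = c: 3·y_inspection + 1·y_mill time = 14.5; 6·y_inspection + 4·y_mill time = 40.
Solving: y_inspection = 3, y_mill time = 5.5.
Reduced cost of housings: c₃ − yᵀa₃ = 19 − (3·4 + 5.5·2) = 19 − 23 = -4.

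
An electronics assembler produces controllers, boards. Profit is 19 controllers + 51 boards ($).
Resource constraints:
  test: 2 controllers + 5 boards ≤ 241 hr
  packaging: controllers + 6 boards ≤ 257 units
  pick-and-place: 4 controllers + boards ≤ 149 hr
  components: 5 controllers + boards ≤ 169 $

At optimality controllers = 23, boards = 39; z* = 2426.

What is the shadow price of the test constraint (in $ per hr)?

Check each constraint at x*: test 241/241 (tight); packaging 257/257 (tight); pick-and-place 131/149 (slack 18); components 154/169 (slack 15).
Slack constraints have shadow price 0 (complementary slackness).
Dual feasibility on the basic columns requires 2·y_test + 1·y_packaging = 19, 5·y_test + 6·y_packaging = 51.
→ y_test = 9 and y_packaging = 1.
Shadow price of test = 9.

9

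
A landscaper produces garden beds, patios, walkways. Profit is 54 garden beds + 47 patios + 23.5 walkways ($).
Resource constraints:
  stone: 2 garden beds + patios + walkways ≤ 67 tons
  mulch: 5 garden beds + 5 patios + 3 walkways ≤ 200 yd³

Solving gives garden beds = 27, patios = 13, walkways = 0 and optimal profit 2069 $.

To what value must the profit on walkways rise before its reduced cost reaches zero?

31

At the optimum: stone uses 67 of 67 (binding); mulch uses 200 of 200 (binding).
From A_Bᵀ y = c: 2·y_stone + 5·y_mulch = 54; 1·y_stone + 5·y_mulch = 47.
→ y_stone = 7 and y_mulch = 8.
walkways enters the basis when its profit ≥ yᵀa₃ = 7·1 + 8·3 = 31.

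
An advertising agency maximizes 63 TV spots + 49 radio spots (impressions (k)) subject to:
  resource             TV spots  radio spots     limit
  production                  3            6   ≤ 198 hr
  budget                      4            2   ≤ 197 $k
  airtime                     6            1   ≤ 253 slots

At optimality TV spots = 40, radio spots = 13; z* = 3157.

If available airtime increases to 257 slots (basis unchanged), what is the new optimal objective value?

3185

At the optimum: production uses 198 of 198 (binding); budget uses 186 of 197 (slack = 11); airtime uses 253 of 253 (binding).
Slack constraints have shadow price 0 (complementary slackness).
From A_Bᵀ y = c: 3·y_production + 6·y_airtime = 63; 6·y_production + 1·y_airtime = 49.
Solving: y_production = 7, y_airtime = 7.
Δz = y_airtime·Δb = 7 × (4) = 28, so new z* = 3157 + 28 = 3185.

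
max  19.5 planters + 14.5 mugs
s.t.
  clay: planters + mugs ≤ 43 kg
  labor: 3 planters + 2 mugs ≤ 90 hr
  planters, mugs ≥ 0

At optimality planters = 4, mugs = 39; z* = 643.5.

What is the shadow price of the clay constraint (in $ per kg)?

Both clay and labor are binding at x*.
From A_Bᵀ y = c: 1·y_clay + 3·y_labor = 19.5; 1·y_clay + 2·y_labor = 14.5.
→ y_clay = 4.5 and y_labor = 5.
Shadow price of clay = 4.5.

4.5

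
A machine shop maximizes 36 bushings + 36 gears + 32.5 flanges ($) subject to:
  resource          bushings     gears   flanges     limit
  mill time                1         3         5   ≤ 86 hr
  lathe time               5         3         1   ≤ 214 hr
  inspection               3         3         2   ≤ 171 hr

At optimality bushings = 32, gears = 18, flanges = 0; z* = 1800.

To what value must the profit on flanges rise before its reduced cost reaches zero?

36

Binding: mill time and lathe time. Non-binding: inspection (21 unused).
Slack constraints have shadow price 0 (complementary slackness).
Dual feasibility on the basic columns requires 1·y_mill time + 5·y_lathe time = 36, 3·y_mill time + 3·y_lathe time = 36.
→ y_mill time = 6 and y_lathe time = 6.
flanges enters the basis when its profit ≥ yᵀa₃ = 6·5 + 6·1 = 36.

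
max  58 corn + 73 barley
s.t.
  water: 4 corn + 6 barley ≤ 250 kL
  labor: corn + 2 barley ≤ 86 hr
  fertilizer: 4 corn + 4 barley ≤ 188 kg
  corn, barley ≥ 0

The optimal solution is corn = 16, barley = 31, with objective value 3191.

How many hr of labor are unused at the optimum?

8

labor used = 1·16 + 2·31 = 78; slack = 86 − 78 = 8.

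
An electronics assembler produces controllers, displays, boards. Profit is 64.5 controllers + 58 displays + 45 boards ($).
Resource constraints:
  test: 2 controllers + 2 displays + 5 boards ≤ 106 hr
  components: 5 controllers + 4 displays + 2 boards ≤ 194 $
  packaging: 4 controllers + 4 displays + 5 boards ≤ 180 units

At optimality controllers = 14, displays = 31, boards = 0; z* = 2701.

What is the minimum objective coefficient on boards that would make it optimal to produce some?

Binding: components and packaging. Non-binding: test (16 unused).
Slack constraints have shadow price 0 (complementary slackness).
From A_Bᵀ y = c: 5·y_components + 4·y_packaging = 64.5; 4·y_components + 4·y_packaging = 58.
Solving: y_components = 6.5, y_packaging = 8.
boards enters the basis when its profit ≥ yᵀa₃ = 6.5·2 + 8·5 = 53.

53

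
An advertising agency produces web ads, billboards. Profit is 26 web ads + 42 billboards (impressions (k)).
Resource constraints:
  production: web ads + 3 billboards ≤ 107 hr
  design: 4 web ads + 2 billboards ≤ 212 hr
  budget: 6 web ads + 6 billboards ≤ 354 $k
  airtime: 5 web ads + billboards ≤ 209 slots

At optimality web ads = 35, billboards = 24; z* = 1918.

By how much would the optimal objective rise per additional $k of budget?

3

Check each constraint at x*: production 107/107 (tight); design 188/212 (slack 24); budget 354/354 (tight); airtime 199/209 (slack 10).
Slack constraints have shadow price 0 (complementary slackness).
The binding rows give the dual system: 1·y_production + 6·y_budget = 26 and 3·y_production + 6·y_budget = 42.
Solving: y_production = 8, y_budget = 3.
Shadow price of budget = 3.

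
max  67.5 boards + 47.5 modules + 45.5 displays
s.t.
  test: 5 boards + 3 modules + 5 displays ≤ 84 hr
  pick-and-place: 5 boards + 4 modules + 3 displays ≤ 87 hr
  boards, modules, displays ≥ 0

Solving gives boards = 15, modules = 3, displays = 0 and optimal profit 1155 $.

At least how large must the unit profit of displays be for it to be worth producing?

53.5

Both test and pick-and-place are binding at x*.
From A_Bᵀ y = c: 5·y_test + 5·y_pick-and-place = 67.5; 3·y_test + 4·y_pick-and-place = 47.5.
This yields shadow prices y_test = 6.5, y_pick-and-place = 7.
displays enters the basis when its profit ≥ yᵀa₃ = 6.5·5 + 7·3 = 53.5.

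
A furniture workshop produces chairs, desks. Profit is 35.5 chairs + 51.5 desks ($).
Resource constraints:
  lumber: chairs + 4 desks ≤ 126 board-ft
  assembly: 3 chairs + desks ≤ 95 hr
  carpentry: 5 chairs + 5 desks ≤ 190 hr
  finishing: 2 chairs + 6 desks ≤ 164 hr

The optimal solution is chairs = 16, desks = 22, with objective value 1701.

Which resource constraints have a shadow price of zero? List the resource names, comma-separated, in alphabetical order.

lumber: 104/126 (slack 22)
assembly: 70/95 (slack 25)
carpentry: 190/190 (binding)
finishing: 164/164 (binding)
By complementary slackness, a constraint with positive slack has shadow price 0 → assembly, lumber.

assembly, lumber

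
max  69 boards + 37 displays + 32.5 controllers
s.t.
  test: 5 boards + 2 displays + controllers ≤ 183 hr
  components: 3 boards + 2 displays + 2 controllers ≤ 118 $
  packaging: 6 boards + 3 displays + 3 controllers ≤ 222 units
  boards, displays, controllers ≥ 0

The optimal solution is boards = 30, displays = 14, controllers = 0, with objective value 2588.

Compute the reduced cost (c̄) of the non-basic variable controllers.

Check each constraint at x*: test 178/183 (slack 5); components 118/118 (tight); packaging 222/222 (tight).
Slack constraints have shadow price 0 (complementary slackness).
The binding rows give the dual system: 3·y_components + 6·y_packaging = 69 and 2·y_components + 3·y_packaging = 37.
→ y_components = 5 and y_packaging = 9.
Reduced cost of controllers: c₃ − yᵀa₃ = 32.5 − (5·2 + 9·3) = 32.5 − 37 = -4.5.

-4.5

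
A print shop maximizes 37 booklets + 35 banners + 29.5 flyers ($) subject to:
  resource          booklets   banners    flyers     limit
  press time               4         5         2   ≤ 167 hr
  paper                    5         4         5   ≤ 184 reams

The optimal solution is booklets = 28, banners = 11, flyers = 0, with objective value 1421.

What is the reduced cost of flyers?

-1.5

Check each constraint at x*: press time 167/167 (tight); paper 184/184 (tight).
The binding rows give the dual system: 4·y_press time + 5·y_paper = 37 and 5·y_press time + 4·y_paper = 35.
→ y_press time = 3 and y_paper = 5.
Reduced cost of flyers: c₃ − yᵀa₃ = 29.5 − (3·2 + 5·5) = 29.5 − 31 = -1.5.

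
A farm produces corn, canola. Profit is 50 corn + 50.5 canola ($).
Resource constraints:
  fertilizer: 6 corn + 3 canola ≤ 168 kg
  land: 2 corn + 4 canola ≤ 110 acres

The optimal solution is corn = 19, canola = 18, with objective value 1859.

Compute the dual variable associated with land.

8.5

Check each constraint at x*: fertilizer 168/168 (tight); land 110/110 (tight).
The binding rows give the dual system: 6·y_fertilizer + 2·y_land = 50 and 3·y_fertilizer + 4·y_land = 50.5.
→ y_fertilizer = 5.5 and y_land = 8.5.
Shadow price of land = 8.5.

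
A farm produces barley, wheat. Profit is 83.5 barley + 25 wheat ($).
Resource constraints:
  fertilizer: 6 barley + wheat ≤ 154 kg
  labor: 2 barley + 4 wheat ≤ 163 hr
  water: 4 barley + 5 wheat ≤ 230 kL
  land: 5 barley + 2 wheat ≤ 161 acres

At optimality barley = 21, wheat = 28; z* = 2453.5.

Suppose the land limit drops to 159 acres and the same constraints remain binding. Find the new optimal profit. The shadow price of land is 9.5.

2434.5

Δb = -2, so new z* = 2453.5 + (9.5)·(-2) = 2453.5 − 19 = 2434.5.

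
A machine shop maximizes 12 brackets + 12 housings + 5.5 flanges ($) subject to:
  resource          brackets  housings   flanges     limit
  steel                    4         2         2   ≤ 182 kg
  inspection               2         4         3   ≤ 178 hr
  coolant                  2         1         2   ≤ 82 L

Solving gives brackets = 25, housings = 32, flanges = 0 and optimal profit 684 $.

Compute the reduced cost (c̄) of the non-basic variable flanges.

-8.5

Binding: inspection and coolant. Non-binding: steel (18 unused).
By complementary slackness, y = 0 for the non-binding constraint.
Dual feasibility on the basic columns requires 2·y_inspection + 2·y_coolant = 12, 4·y_inspection + 1·y_coolant = 12.
This yields shadow prices y_inspection = 2, y_coolant = 4.
Reduced cost of flanges: c₃ − yᵀa₃ = 5.5 − (2·3 + 4·2) = 5.5 − 14 = -8.5.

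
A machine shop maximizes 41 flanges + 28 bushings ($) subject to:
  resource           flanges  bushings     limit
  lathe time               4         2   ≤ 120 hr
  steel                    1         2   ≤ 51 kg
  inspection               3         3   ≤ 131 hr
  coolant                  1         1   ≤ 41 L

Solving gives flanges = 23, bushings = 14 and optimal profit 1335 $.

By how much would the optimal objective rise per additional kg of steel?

Binding: lathe time and steel. Non-binding: inspection (20 unused), coolant (4 unused).
Since inspection, coolant are not tight, their duals are 0.
Dual feasibility on the basic columns requires 4·y_lathe time + 1·y_steel = 41, 2·y_lathe time + 2·y_steel = 28.
This yields shadow prices y_lathe time = 9, y_steel = 5.
Shadow price of steel = 5.

5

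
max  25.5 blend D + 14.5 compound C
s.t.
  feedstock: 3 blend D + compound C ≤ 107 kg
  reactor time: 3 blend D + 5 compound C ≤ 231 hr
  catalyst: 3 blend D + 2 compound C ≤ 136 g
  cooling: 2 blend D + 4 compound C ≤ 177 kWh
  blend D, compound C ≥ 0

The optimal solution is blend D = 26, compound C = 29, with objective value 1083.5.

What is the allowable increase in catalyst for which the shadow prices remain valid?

Binding constraints: feedstock, catalyst. The basis is B = [[3,1],[3,2]] with det 3.
Per unit increase in catalyst, x* moves by d = (-0.3333, 1).
The basis stays optimal until reactor time becomes binding; allowable increase = 2 g.

2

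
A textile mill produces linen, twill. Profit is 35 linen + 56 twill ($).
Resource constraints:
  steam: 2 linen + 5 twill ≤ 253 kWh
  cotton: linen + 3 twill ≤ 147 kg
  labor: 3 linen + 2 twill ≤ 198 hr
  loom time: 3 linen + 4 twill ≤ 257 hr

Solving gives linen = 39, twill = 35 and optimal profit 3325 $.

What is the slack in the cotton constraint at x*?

cotton used = 1·39 + 3·35 = 144; slack = 147 − 144 = 3.

3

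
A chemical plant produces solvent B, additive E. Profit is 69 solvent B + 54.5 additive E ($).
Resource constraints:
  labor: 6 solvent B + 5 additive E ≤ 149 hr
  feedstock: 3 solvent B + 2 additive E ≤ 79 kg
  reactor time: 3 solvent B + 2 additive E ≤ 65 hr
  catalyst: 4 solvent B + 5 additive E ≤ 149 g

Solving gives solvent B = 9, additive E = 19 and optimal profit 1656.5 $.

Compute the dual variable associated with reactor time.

6

Check each constraint at x*: labor 149/149 (tight); feedstock 65/79 (slack 14); reactor time 65/65 (tight); catalyst 131/149 (slack 18).
By complementary slackness, y = 0 for the non-binding constraints.
The binding rows give the dual system: 6·y_labor + 3·y_reactor time = 69 and 5·y_labor + 2·y_reactor time = 54.5.
This yields shadow prices y_labor = 8.5, y_reactor time = 6.
Shadow price of reactor time = 6.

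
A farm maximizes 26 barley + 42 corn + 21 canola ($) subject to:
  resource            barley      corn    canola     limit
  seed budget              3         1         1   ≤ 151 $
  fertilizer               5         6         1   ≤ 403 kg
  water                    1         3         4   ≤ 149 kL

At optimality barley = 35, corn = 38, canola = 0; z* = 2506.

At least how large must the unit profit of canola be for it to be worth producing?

At the optimum: seed budget uses 143 of 151 (slack = 8); fertilizer uses 403 of 403 (binding); water uses 149 of 149 (binding).
Slack constraints have shadow price 0 (complementary slackness).
Dual feasibility on the basic columns requires 5·y_fertilizer + 1·y_water = 26, 6·y_fertilizer + 3·y_water = 42.
This yields shadow prices y_fertilizer = 4, y_water = 6.
canola enters the basis when its profit ≥ yᵀa₃ = 4·1 + 6·4 = 28.

28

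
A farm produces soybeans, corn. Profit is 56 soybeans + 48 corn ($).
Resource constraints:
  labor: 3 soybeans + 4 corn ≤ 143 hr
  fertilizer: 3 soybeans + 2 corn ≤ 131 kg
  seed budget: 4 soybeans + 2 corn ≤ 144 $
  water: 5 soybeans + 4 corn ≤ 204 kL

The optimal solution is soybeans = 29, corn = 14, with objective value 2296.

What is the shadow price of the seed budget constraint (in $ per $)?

8

Binding: labor and seed budget. Non-binding: fertilizer (16 unused), water (3 unused).
Since fertilizer, water are not tight, their duals are 0.
Dual feasibility on the basic columns requires 3·y_labor + 4·y_seed budget = 56, 4·y_labor + 2·y_seed budget = 48.
→ y_labor = 8 and y_seed budget = 8.
Shadow price of seed budget = 8.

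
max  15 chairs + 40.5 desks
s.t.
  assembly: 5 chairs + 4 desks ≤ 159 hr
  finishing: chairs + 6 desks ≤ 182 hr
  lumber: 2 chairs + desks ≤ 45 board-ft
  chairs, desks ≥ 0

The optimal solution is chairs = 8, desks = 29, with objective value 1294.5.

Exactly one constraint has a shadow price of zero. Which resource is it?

assembly: 156/159 (slack 3)
finishing: 182/182 (binding)
lumber: 45/45 (binding)
By complementary slackness, a constraint with positive slack has shadow price 0 → assembly.

assembly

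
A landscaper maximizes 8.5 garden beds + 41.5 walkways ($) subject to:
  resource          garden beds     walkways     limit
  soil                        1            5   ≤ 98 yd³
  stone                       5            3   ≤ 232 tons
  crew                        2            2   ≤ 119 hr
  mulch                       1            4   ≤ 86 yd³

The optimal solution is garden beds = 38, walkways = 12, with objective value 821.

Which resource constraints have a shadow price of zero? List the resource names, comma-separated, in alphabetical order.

soil: 98/98 (binding)
stone: 226/232 (slack 6)
crew: 100/119 (slack 19)
mulch: 86/86 (binding)
By complementary slackness, a constraint with positive slack has shadow price 0 → crew, stone.

crew, stone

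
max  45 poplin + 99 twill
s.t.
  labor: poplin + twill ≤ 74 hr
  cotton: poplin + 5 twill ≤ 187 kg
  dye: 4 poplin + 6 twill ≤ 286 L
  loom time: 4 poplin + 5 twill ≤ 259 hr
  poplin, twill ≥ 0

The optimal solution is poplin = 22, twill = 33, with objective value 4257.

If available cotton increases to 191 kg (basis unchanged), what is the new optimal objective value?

Check each constraint at x*: labor 55/74 (slack 19); cotton 187/187 (tight); dye 286/286 (tight); loom time 253/259 (slack 6).
By complementary slackness, y = 0 for the non-binding constraints.
From A_Bᵀ y = c: 1·y_cotton + 4·y_dye = 45; 5·y_cotton + 6·y_dye = 99.
Solving: y_cotton = 9, y_dye = 9.
Δz = y_cotton·Δb = 9 × (4) = 36, so new z* = 4257 + 36 = 4293.

4293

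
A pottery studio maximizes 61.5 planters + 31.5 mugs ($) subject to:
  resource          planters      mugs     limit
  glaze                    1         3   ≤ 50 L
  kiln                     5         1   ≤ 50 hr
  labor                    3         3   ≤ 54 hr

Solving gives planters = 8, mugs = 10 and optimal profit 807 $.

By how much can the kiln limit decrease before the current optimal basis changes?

Binding constraints: kiln, labor. The basis is B = [[5,1],[3,3]] with det 12.
Per unit decrease in kiln, x* moves by d = (-0.25, 0.25).
The basis stays optimal until glaze becomes binding; allowable decrease = 24 hr.

24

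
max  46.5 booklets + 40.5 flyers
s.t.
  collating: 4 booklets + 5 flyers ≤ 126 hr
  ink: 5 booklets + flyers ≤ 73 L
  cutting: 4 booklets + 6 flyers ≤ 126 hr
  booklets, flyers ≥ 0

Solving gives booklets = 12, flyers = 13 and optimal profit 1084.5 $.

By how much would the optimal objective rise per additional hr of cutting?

At the optimum: collating uses 113 of 126 (slack = 13); ink uses 73 of 73 (binding); cutting uses 126 of 126 (binding).
Slack constraints have shadow price 0 (complementary slackness).
From A_Bᵀ y = c: 5·y_ink + 4·y_cutting = 46.5; 1·y_ink + 6·y_cutting = 40.5.
This yields shadow prices y_ink = 4.5, y_cutting = 6.
Shadow price of cutting = 6.

6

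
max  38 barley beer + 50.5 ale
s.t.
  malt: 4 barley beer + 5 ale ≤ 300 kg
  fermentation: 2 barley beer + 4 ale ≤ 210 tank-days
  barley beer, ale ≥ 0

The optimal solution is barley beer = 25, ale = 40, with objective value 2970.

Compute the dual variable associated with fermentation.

Both malt and fermentation are binding at x*.
The binding rows give the dual system: 4·y_malt + 2·y_fermentation = 38 and 5·y_malt + 4·y_fermentation = 50.5.
This yields shadow prices y_malt = 8.5, y_fermentation = 2.
Shadow price of fermentation = 2.

2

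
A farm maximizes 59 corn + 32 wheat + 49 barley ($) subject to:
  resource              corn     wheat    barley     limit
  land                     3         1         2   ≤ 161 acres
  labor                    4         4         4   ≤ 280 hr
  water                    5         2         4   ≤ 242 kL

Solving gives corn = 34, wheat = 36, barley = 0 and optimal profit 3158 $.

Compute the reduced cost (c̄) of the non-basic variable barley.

-1

At the optimum: land uses 138 of 161 (slack = 23); labor uses 280 of 280 (binding); water uses 242 of 242 (binding).
By complementary slackness, y = 0 for the non-binding constraint.
Dual feasibility on the basic columns requires 4·y_labor + 5·y_water = 59, 4·y_labor + 2·y_water = 32.
Solving: y_labor = 3.5, y_water = 9.
Reduced cost of barley: c₃ − yᵀa₃ = 49 − (3.5·4 + 9·4) = 49 − 50 = -1.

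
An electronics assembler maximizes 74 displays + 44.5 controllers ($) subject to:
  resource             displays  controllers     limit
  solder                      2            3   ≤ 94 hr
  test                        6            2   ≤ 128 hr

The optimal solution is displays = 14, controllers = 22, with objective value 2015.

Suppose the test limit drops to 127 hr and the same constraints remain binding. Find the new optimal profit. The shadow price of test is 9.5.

Δb = -1, so new z* = 2015 + (9.5)·(-1) = 2015 − 9.5 = 2005.5.

2005.5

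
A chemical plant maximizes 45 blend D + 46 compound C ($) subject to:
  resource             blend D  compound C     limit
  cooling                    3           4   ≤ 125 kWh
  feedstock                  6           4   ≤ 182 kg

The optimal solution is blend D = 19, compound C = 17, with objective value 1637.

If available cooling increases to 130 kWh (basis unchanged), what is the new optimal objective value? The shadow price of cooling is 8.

Δb = 5, so new z* = 1637 + (8)·(5) = 1637 + 40 = 1677.

1677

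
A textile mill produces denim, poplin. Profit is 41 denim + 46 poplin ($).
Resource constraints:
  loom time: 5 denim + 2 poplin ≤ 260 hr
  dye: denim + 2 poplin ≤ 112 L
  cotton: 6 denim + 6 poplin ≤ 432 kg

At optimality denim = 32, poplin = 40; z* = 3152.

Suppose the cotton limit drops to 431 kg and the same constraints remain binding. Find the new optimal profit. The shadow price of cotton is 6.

Δb = -1, so new z* = 3152 + (6)·(-1) = 3152 − 6 = 3146.

3146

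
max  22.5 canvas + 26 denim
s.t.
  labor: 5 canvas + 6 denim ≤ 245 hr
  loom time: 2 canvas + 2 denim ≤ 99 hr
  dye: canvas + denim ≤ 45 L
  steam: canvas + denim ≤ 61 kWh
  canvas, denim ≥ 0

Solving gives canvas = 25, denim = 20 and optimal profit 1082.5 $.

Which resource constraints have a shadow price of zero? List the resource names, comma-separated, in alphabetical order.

labor: 245/245 (binding)
loom time: 90/99 (slack 9)
dye: 45/45 (binding)
steam: 45/61 (slack 16)
By complementary slackness, a constraint with positive slack has shadow price 0 → loom time, steam.

loom time, steam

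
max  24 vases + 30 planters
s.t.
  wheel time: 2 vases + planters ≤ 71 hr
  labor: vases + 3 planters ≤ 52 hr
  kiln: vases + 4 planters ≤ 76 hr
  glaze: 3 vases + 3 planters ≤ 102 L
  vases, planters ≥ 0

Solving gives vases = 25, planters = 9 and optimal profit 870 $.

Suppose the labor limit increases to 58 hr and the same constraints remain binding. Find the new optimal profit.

888

Check each constraint at x*: wheel time 59/71 (slack 12); labor 52/52 (tight); kiln 61/76 (slack 15); glaze 102/102 (tight).
By complementary slackness, y = 0 for the non-binding constraints.
Dual feasibility on the basic columns requires 1·y_labor + 3·y_glaze = 24, 3·y_labor + 3·y_glaze = 30.
Solving: y_labor = 3, y_glaze = 7.
Δz = y_labor·Δb = 3 × (6) = 18, so new z* = 870 + 18 = 888.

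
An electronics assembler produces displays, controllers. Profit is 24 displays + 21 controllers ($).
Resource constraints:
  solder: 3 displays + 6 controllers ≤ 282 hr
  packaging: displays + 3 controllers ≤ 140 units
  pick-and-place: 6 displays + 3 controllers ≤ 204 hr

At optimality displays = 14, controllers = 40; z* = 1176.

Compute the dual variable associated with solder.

2

Binding: solder and pick-and-place. Non-binding: packaging (6 unused).
By complementary slackness, y = 0 for the non-binding constraint.
From A_Bᵀ y = c: 3·y_solder + 6·y_pick-and-place = 24; 6·y_solder + 3·y_pick-and-place = 21.
This yields shadow prices y_solder = 2, y_pick-and-place = 3.
Shadow price of solder = 2.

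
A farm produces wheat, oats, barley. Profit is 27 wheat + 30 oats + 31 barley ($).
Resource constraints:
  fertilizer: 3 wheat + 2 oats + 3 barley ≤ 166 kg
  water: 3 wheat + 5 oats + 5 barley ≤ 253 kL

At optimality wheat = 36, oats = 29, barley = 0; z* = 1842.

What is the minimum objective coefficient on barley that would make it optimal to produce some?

35

Both fertilizer and water are binding at x*.
The binding rows give the dual system: 3·y_fertilizer + 3·y_water = 27 and 2·y_fertilizer + 5·y_water = 30.
Solving: y_fertilizer = 5, y_water = 4.
barley enters the basis when its profit ≥ yᵀa₃ = 5·3 + 4·5 = 35.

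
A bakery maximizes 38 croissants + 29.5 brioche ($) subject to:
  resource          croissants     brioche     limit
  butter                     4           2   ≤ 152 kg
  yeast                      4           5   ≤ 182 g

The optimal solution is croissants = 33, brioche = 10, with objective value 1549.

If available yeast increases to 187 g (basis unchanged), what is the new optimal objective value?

1566.5

At the optimum: butter uses 152 of 152 (binding); yeast uses 182 of 182 (binding).
From A_Bᵀ y = c: 4·y_butter + 4·y_yeast = 38; 2·y_butter + 5·y_yeast = 29.5.
Solving: y_butter = 6, y_yeast = 3.5.
Δz = y_yeast·Δb = 3.5 × (5) = 17.5, so new z* = 1549 + 17.5 = 1566.5.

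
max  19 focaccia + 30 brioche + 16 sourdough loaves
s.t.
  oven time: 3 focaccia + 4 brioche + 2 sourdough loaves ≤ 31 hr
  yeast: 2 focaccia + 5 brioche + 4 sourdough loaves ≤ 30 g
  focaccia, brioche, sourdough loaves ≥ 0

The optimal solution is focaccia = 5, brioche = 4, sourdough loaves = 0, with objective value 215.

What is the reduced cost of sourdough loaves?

Check each constraint at x*: oven time 31/31 (tight); yeast 30/30 (tight).
From A_Bᵀ y = c: 3·y_oven time + 2·y_yeast = 19; 4·y_oven time + 5·y_yeast = 30.
This yields shadow prices y_oven time = 5, y_yeast = 2.
Reduced cost of sourdough loaves: c₃ − yᵀa₃ = 16 − (5·2 + 2·4) = 16 − 18 = -2.

-2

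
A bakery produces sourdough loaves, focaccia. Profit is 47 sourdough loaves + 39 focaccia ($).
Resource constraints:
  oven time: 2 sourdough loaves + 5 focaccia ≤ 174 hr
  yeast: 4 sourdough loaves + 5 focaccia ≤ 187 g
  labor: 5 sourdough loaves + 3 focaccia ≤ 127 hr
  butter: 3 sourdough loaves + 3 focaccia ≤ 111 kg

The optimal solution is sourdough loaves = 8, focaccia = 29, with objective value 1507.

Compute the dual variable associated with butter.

Binding: labor and butter. Non-binding: oven time (13 unused), yeast (10 unused).
By complementary slackness, y = 0 for the non-binding constraints.
Dual feasibility on the basic columns requires 5·y_labor + 3·y_butter = 47, 3·y_labor + 3·y_butter = 39.
This yields shadow prices y_labor = 4, y_butter = 9.
Shadow price of butter = 9.

9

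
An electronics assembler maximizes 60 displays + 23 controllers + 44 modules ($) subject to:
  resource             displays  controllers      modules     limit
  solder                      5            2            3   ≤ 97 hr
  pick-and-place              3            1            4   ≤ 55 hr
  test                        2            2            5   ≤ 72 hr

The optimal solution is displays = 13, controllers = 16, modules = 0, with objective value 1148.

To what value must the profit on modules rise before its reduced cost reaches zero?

47

At the optimum: solder uses 97 of 97 (binding); pick-and-place uses 55 of 55 (binding); test uses 58 of 72 (slack = 14).
By complementary slackness, y = 0 for the non-binding constraint.
The binding rows give the dual system: 5·y_solder + 3·y_pick-and-place = 60 and 2·y_solder + 1·y_pick-and-place = 23.
This yields shadow prices y_solder = 9, y_pick-and-place = 5.
modules enters the basis when its profit ≥ yᵀa₃ = 9·3 + 5·4 = 47.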